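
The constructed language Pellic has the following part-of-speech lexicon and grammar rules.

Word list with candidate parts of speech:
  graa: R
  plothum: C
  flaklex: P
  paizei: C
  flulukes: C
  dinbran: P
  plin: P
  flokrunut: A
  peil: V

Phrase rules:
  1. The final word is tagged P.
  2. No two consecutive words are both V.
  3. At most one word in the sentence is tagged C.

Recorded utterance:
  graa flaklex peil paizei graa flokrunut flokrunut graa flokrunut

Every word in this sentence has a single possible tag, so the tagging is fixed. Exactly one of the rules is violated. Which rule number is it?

Fixed tagging: R P V C R A A R A.
Checking each rule: R1 violated, R2 holds, R3 holds.
Only rule 1 fails.

1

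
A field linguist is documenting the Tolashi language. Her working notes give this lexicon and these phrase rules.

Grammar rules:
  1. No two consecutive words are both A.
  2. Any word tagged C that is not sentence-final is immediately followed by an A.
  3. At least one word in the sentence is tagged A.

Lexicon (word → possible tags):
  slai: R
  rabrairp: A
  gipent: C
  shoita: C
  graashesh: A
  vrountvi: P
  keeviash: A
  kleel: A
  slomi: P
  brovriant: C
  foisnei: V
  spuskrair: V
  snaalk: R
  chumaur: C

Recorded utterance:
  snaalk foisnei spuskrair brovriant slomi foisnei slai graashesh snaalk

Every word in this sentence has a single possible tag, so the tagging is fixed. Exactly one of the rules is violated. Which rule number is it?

2

Fixed tagging: R V V C P V R A R.
Applying the rules: R1 holds, R2 violated, R3 holds.
Only rule 2 fails.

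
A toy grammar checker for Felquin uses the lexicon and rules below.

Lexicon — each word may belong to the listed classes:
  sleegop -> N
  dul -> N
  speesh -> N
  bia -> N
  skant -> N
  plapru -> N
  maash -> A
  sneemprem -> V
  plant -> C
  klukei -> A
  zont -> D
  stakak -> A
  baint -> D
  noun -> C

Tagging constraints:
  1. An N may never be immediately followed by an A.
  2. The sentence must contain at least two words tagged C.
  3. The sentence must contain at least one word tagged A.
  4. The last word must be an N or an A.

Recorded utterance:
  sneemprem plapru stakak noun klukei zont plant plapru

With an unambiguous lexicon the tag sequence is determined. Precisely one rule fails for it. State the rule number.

Fixed tagging: V N A C A D C N.
Rule check: R1 fail, R2 pass, R3 pass, R4 pass.
Only rule 1 fails.

1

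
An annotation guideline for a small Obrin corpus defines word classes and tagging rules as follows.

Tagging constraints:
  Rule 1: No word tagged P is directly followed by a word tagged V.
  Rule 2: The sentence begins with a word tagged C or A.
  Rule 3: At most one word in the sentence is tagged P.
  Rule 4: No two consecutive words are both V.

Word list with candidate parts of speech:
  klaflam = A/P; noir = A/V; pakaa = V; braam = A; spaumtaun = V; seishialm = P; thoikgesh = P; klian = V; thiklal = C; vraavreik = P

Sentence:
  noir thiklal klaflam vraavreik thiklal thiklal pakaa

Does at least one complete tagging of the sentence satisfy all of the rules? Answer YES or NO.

YES

Candidates per position — 1:noir {A,V}; 2:thiklal {C}; 3:klaflam {A,P}; 4:vraavreik {P}; 5:thiklal {C}; 6:thiklal {C}; 7:pakaa {V}.
One satisfying assignment: A C A P C C V.
Check: rule 1 ok; rule 2 ok; rule 3 ok; rule 4 ok.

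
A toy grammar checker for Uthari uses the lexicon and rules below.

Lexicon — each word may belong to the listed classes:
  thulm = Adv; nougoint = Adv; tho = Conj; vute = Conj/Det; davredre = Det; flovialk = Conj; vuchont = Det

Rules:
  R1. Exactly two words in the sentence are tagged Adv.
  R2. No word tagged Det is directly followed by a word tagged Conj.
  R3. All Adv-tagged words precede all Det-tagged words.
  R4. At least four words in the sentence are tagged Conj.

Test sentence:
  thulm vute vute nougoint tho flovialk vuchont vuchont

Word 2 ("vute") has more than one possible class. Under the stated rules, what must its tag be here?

Conj

Candidates per position — 1:thulm {Adv}; 2:vute {Conj,Det}; 3:vute {Conj,Det}; 4:nougoint {Adv}; 5:tho {Conj}; 6:flovialk {Conj}; 7:vuchont {Det}; 8:vuchont {Det}.
Position 2: Det is ruled out by rule 3; that leaves Conj.
Position 3: Det is ruled out by rule 3; that leaves Conj.
The unique satisfying tagging is: Adv Conj Conj Adv Conj Conj Det Det.
Check: rule 1 holds; rule 2 holds; rule 3 holds; rule 4 holds.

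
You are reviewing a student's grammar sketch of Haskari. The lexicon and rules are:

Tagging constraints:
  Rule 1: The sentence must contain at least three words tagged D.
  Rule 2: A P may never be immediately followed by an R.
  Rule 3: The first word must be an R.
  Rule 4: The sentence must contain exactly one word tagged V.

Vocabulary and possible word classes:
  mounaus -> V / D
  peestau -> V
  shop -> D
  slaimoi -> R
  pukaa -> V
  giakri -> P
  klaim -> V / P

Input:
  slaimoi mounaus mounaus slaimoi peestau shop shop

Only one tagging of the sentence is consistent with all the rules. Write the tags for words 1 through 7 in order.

Candidates per position — 1:slaimoi {R}; 2:mounaus {V,D}; 3:mounaus {V,D}; 4:slaimoi {R}; 5:peestau {V}; 6:shop {D}; 7:shop {D}.
If word 2 were V, no tagging could satisfy rule 4; so word 2 is D.
If word 3 were V, no tagging could satisfy rule 4; so word 3 is D.
The only consistent sequence is: R D D R V D D.
Checking: rule 1 satisfied; rule 2 satisfied; rule 3 satisfied; rule 4 satisfied.

R D D R V D D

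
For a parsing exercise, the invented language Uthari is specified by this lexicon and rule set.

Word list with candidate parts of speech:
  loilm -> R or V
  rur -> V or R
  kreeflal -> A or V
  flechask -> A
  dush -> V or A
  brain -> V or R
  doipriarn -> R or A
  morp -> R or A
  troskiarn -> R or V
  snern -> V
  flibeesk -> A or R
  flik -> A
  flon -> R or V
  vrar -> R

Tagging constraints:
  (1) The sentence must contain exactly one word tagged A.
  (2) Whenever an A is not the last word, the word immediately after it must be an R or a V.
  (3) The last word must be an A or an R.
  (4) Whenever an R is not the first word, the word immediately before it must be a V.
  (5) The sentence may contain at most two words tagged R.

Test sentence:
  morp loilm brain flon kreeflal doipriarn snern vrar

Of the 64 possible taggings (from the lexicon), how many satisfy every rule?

Candidates per position — 1:morp {R,A}; 2:loilm {R,V}; 3:brain {V,R}; 4:flon {R,V}; 5:kreeflal {A,V}; 6:doipriarn {R,A}; 7:snern {V}; 8:vrar {R}.
There are 64 candidate sequences in total.
The sequences that satisfy every rule: R V V V V A V R; A V V V V R V R.
Count = 2.

2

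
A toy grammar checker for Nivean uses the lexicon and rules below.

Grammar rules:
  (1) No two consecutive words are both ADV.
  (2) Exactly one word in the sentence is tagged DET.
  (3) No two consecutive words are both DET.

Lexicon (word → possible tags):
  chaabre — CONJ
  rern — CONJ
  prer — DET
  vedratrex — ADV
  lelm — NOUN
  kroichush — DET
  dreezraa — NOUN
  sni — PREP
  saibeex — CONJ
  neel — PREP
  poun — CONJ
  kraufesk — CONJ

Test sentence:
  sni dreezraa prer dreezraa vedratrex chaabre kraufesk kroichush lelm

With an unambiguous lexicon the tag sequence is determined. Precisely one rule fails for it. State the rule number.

2

Fixed tagging: PREP NOUN DET NOUN ADV CONJ CONJ DET NOUN.
Applying the rules: R1 ok, R2 fails, R3 ok.
Only rule 2 fails.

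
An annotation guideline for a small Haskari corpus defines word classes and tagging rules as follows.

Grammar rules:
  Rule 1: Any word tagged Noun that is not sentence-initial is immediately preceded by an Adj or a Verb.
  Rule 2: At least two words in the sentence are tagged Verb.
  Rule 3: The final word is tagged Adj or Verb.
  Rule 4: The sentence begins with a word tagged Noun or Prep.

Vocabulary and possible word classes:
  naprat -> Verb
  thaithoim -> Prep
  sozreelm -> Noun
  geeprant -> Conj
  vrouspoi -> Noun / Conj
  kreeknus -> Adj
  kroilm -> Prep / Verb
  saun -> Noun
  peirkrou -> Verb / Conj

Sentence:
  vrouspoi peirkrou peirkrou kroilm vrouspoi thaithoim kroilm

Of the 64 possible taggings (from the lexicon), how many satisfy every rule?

Candidates per position — 1:vrouspoi {Noun,Conj}; 2:peirkrou {Verb,Conj}; 3:peirkrou {Verb,Conj}; 4:kroilm {Prep,Verb}; 5:vrouspoi {Noun,Conj}; 6:thaithoim {Prep}; 7:kroilm {Prep,Verb}.
There are 64 candidate sequences in total.
Checking each against the rules leaves 11 sequences.
Count = 11.

11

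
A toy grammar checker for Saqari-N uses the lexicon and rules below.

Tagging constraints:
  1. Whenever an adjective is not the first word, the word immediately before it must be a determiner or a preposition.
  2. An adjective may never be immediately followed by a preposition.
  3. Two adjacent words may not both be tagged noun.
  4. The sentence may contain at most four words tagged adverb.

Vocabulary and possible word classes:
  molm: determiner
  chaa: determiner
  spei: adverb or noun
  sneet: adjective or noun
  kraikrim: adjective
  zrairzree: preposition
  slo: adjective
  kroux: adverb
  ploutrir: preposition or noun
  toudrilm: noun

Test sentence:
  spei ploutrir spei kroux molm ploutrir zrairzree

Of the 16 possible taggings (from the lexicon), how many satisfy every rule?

10

Candidates per position — 1:spei {adverb,noun}; 2:ploutrir {preposition,noun}; 3:spei {adverb,noun}; 4:kroux {adverb}; 5:molm {determiner}; 6:ploutrir {preposition,noun}; 7:zrairzree {preposition}.
There are 16 candidate sequences in total.
Checking each against the rules leaves 10 sequences.
Count = 10.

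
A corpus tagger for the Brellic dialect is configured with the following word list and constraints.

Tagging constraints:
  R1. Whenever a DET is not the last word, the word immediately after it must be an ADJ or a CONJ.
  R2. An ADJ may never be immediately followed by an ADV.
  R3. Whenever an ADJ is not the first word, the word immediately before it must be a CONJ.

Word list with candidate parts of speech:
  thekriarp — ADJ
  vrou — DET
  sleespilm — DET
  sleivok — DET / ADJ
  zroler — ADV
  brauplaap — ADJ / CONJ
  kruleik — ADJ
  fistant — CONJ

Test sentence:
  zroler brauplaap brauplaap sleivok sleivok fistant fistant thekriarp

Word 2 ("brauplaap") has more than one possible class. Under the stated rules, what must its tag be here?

Candidates per position — 1:zroler {ADV}; 2:brauplaap {ADJ,CONJ}; 3:brauplaap {ADJ,CONJ}; 4:sleivok {DET,ADJ}; 5:sleivok {DET,ADJ}; 6:fistant {CONJ}; 7:fistant {CONJ}; 8:thekriarp {ADJ}.
If word 2 were ADJ, no tagging could satisfy rule 3; so word 2 is CONJ.
If word 5 were ADJ, no tagging could satisfy rule 3; so word 5 is DET.
If word 4 were DET, no tagging could satisfy rule 1; so word 4 is ADJ.
If word 3 were ADJ, no tagging could satisfy rule 3; so word 3 is CONJ.
That leaves exactly one tagging: ADV CONJ CONJ ADJ DET CONJ CONJ ADJ.
Check: rule 1 satisfied; rule 2 satisfied; rule 3 satisfied.

CONJ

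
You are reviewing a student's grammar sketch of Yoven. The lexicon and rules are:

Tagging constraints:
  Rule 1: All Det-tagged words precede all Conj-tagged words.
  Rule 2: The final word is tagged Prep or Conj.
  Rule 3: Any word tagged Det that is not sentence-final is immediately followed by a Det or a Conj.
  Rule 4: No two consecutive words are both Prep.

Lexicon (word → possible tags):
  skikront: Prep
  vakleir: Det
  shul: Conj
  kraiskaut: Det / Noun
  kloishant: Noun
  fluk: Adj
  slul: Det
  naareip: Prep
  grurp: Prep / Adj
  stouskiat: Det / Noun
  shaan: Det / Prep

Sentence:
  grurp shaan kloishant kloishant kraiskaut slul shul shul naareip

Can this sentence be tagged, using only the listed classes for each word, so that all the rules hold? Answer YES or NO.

YES

Candidates per position — 1:grurp {Prep,Adj}; 2:shaan {Det,Prep}; 3:kloishant {Noun}; 4:kloishant {Noun}; 5:kraiskaut {Det,Noun}; 6:slul {Det}; 7:shul {Conj}; 8:shul {Conj}; 9:naareip {Prep}.
One satisfying assignment: Adj Prep Noun Noun Noun Det Conj Conj Prep.
Checking: rule 1 ok; rule 2 ok; rule 3 ok; rule 4 ok.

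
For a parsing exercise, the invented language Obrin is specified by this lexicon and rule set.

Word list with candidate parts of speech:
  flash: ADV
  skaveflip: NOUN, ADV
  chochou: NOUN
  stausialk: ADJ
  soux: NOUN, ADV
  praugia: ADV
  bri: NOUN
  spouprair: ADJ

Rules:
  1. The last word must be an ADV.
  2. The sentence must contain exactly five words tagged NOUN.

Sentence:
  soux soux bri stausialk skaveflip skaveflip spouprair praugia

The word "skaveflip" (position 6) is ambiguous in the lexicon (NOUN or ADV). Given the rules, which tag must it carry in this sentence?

NOUN

Candidates per position — 1:soux {NOUN,ADV}; 2:soux {NOUN,ADV}; 3:bri {NOUN}; 4:stausialk {ADJ}; 5:skaveflip {NOUN,ADV}; 6:skaveflip {NOUN,ADV}; 7:spouprair {ADJ}; 8:praugia {ADV}.
Word 1 cannot be ADV — rule 2 would then fail for every completion. It is NOUN.
Word 2 cannot be ADV — rule 2 would then fail for every completion. It is NOUN.
Word 5 cannot be ADV — rule 2 would then fail for every completion. It is NOUN.
Word 6 cannot be ADV — rule 2 would then fail for every completion. It is NOUN.
The unique satisfying tagging is: NOUN NOUN NOUN ADJ NOUN NOUN ADJ ADV.
Checking: rule 1 holds; rule 2 holds.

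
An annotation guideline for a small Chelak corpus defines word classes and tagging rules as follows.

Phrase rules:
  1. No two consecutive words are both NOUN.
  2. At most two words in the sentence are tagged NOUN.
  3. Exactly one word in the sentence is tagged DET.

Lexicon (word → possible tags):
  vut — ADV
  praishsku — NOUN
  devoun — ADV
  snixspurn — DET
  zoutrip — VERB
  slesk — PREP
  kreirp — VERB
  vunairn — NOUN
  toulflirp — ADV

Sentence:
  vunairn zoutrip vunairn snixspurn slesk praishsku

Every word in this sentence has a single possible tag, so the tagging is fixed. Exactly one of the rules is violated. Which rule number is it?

2

Fixed tagging: NOUN VERB NOUN DET PREP NOUN.
Checking each rule: R1 pass, R2 fail, R3 pass.
Only rule 2 fails.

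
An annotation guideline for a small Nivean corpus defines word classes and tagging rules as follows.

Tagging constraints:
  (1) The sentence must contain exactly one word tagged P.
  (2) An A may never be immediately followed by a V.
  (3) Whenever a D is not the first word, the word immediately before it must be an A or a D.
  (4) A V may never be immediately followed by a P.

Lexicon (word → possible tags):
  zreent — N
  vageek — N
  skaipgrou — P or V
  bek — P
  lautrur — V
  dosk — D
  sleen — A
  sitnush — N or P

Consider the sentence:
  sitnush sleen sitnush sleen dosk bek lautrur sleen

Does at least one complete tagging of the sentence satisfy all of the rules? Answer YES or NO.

YES

Candidates per position — 1:sitnush {N,P}; 2:sleen {A}; 3:sitnush {N,P}; 4:sleen {A}; 5:dosk {D}; 6:bek {P}; 7:lautrur {V}; 8:sleen {A}.
One satisfying assignment: N A N A D P V A.
Checking: rule 1 ✓; rule 2 ✓; rule 3 ✓; rule 4 ✓.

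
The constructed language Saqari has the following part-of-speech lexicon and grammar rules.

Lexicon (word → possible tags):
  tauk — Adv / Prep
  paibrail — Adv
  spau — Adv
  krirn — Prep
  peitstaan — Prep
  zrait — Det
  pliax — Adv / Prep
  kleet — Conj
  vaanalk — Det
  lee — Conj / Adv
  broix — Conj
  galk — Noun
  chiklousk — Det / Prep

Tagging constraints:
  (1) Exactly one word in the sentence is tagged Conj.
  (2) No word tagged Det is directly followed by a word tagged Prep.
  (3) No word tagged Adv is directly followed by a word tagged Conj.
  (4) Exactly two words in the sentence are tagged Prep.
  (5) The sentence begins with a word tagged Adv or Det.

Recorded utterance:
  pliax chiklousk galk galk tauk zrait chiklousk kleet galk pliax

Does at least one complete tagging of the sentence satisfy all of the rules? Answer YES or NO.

Candidates per position — 1:pliax {Adv,Prep}; 2:chiklousk {Det,Prep}; 3:galk {Noun}; 4:galk {Noun}; 5:tauk {Adv,Prep}; 6:zrait {Det}; 7:chiklousk {Det,Prep}; 8:kleet {Conj}; 9:galk {Noun}; 10:pliax {Adv,Prep}.
One satisfying assignment: Adv Prep Noun Noun Prep Det Det Conj Noun Adv.
Rule-by-rule: rule 1 ok; rule 2 ok; rule 3 ok; rule 4 ok; rule 5 ok.

YES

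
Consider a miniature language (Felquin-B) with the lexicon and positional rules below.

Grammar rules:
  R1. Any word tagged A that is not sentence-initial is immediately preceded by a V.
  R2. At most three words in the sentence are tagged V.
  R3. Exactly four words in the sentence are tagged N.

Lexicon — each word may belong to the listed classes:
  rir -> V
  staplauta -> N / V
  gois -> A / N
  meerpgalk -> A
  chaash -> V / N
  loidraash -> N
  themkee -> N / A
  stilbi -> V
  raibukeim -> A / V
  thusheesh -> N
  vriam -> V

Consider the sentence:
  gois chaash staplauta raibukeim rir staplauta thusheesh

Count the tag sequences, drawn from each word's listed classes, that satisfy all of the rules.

5

Candidates per position — 1:gois {A,N}; 2:chaash {V,N}; 3:staplauta {N,V}; 4:raibukeim {A,V}; 5:rir {V}; 6:staplauta {N,V}; 7:thusheesh {N}.
There are 32 candidate sequences in total.
The sequences that satisfy every rule: A N N V V N N; N V N V V N N; N N N V V V N; N N V A V N N; N N V V V N N.
Count = 5.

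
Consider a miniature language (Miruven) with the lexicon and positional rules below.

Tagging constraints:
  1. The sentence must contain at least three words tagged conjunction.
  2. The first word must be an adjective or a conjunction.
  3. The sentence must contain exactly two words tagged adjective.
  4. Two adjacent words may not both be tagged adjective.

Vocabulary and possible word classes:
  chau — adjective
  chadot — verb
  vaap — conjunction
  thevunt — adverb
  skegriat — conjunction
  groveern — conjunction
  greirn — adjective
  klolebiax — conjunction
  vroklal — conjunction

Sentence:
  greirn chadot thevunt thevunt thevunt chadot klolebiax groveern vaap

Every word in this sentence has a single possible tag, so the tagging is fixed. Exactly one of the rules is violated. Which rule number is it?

3

Fixed tagging: adjective verb adverb adverb adverb verb conjunction conjunction conjunction.
Checking each rule: R1 holds, R2 holds, R3 violated, R4 holds.
Only rule 3 fails.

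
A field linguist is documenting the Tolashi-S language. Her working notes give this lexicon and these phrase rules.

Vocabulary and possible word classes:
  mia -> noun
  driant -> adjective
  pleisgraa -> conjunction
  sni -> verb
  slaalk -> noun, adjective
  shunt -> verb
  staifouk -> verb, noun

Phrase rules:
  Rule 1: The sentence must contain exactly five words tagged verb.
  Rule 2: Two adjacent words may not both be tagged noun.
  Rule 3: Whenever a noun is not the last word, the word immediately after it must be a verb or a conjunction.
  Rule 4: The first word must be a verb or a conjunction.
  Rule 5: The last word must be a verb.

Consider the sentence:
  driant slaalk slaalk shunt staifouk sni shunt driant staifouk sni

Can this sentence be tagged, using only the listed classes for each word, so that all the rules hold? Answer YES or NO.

Candidates per position — 1:driant {adjective}; 2:slaalk {noun,adjective}; 3:slaalk {noun,adjective}; 4:shunt {verb}; 5:staifouk {verb,noun}; 6:sni {verb}; 7:shunt {verb}; 8:driant {adjective}; 9:staifouk {verb,noun}; 10:sni {verb}.
Rule 4 cannot be satisfied by any choice of tags from the lexicon.
So there is no consistent tagging.

NO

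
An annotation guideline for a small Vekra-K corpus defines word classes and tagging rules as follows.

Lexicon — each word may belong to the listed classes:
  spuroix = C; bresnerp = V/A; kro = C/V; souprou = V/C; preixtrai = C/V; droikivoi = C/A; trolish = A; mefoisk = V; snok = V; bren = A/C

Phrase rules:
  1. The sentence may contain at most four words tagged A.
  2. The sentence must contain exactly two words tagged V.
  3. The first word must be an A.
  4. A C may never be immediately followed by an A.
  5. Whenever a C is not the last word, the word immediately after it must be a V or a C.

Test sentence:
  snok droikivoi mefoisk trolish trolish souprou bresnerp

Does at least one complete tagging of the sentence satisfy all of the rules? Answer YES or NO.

Candidates per position — 1:snok {V}; 2:droikivoi {C,A}; 3:mefoisk {V}; 4:trolish {A}; 5:trolish {A}; 6:souprou {V,C}; 7:bresnerp {V,A}.
Rule 3 cannot be satisfied by any choice of tags from the lexicon.
So there is no consistent tagging.

NO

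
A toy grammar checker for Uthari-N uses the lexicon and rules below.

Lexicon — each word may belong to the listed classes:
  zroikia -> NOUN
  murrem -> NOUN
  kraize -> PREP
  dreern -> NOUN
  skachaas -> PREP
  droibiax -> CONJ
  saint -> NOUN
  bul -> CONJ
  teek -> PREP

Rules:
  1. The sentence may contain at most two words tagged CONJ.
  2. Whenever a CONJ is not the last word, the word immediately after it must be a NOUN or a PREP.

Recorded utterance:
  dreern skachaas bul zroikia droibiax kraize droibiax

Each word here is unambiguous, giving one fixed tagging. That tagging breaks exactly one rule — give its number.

1

Fixed tagging: NOUN PREP CONJ NOUN CONJ PREP CONJ.
Checking each rule: R1 fail, R2 pass.
Only rule 1 fails.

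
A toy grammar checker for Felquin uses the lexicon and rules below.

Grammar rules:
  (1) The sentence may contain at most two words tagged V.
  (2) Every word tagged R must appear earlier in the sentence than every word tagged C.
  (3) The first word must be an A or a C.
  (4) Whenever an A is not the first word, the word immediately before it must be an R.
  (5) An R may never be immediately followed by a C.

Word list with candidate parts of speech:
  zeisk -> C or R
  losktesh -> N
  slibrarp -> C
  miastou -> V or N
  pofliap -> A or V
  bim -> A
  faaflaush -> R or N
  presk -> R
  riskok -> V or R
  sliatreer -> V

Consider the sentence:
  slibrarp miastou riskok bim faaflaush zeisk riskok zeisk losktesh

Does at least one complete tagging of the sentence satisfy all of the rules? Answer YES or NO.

Candidates per position — 1:slibrarp {C}; 2:miastou {V,N}; 3:riskok {V,R}; 4:bim {A}; 5:faaflaush {R,N}; 6:zeisk {C,R}; 7:riskok {V,R}; 8:zeisk {C,R}; 9:losktesh {N}.
Every candidate sequence violates at least one rule; no consistent tagging exists.

NO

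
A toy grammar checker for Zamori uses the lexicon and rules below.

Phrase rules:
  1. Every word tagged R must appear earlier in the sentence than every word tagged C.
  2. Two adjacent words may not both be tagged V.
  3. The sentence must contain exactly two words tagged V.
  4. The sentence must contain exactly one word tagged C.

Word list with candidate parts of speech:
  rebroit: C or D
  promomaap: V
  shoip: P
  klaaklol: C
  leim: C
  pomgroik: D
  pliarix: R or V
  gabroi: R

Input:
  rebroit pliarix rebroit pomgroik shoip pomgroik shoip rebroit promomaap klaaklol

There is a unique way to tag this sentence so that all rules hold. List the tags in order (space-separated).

D V D D P D P D V C

Candidates per position — 1:rebroit {C,D}; 2:pliarix {R,V}; 3:rebroit {C,D}; 4:pomgroik {D}; 5:shoip {P}; 6:pomgroik {D}; 7:shoip {P}; 8:rebroit {C,D}; 9:promomaap {V}; 10:klaaklol {C}.
If word 1 were C, no tagging could satisfy rule 4; so word 1 is D.
If word 2 were R, no tagging could satisfy rule 3; so word 2 is V.
If word 3 were C, no tagging could satisfy rule 4; so word 3 is D.
If word 8 were C, no tagging could satisfy rule 4; so word 8 is D.
The unique satisfying tagging is: D V D D P D P D V C.
Checking: rule 1 holds; rule 2 holds; rule 3 holds; rule 4 holds.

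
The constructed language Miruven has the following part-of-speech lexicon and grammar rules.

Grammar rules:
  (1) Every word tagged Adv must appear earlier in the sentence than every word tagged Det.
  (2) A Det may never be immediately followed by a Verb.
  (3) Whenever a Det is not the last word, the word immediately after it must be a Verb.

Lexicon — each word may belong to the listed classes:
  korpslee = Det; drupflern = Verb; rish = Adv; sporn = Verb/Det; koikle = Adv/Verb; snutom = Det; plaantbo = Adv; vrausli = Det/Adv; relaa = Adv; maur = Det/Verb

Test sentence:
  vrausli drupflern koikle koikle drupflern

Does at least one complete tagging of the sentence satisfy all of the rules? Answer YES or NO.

Candidates per position — 1:vrausli {Det,Adv}; 2:drupflern {Verb}; 3:koikle {Adv,Verb}; 4:koikle {Adv,Verb}; 5:drupflern {Verb}.
One satisfying assignment: Adv Verb Adv Verb Verb.
Checking: rule 1 ✓; rule 2 ✓; rule 3 ✓.

YES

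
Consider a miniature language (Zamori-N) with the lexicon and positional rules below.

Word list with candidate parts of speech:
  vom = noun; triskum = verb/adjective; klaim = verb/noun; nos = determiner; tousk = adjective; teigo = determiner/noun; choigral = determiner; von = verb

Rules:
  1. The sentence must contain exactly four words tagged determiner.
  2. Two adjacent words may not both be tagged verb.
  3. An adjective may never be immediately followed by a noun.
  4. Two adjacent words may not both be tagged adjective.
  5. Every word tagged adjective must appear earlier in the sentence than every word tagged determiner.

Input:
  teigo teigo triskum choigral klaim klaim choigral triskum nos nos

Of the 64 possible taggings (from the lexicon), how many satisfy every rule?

6

Candidates per position — 1:teigo {determiner,noun}; 2:teigo {determiner,noun}; 3:triskum {verb,adjective}; 4:choigral {determiner}; 5:klaim {verb,noun}; 6:klaim {verb,noun}; 7:choigral {determiner}; 8:triskum {verb,adjective}; 9:nos {determiner}; 10:nos {determiner}.
There are 64 candidate sequences in total.
Checking each against the rules leaves 6 sequences.
Count = 6.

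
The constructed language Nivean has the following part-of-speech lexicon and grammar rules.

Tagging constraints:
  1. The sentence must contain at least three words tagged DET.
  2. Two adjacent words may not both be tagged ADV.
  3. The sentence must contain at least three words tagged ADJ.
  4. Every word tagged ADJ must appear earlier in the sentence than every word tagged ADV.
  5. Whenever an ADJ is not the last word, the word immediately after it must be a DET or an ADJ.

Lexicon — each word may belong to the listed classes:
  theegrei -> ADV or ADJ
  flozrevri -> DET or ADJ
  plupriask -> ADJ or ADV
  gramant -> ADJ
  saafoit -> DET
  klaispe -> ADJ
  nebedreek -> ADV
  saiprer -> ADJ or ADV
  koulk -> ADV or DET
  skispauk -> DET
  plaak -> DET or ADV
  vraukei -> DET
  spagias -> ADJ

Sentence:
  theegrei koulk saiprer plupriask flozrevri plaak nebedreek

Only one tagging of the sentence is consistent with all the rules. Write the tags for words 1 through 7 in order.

ADJ DET ADJ ADJ DET DET ADV

Candidates per position — 1:theegrei {ADV,ADJ}; 2:koulk {ADV,DET}; 3:saiprer {ADJ,ADV}; 4:plupriask {ADJ,ADV}; 5:flozrevri {DET,ADJ}; 6:plaak {DET,ADV}; 7:nebedreek {ADV}.
Position 2: ADV is ruled out by rule 1; that leaves DET.
Position 5: ADJ is ruled out by rule 1; that leaves DET.
Position 6: ADV is ruled out by rule 1; that leaves DET.
Position 1: ADV is ruled out by rule 3; that leaves ADJ.
Position 3: ADV is ruled out by rule 3; that leaves ADJ.
Position 4: ADV is ruled out by rule 3; that leaves ADJ.
So the tagging must be: ADJ DET ADJ ADJ DET DET ADV.
Check: rule 1 satisfied; rule 2 satisfied; rule 3 satisfied; rule 4 satisfied; rule 5 satisfied.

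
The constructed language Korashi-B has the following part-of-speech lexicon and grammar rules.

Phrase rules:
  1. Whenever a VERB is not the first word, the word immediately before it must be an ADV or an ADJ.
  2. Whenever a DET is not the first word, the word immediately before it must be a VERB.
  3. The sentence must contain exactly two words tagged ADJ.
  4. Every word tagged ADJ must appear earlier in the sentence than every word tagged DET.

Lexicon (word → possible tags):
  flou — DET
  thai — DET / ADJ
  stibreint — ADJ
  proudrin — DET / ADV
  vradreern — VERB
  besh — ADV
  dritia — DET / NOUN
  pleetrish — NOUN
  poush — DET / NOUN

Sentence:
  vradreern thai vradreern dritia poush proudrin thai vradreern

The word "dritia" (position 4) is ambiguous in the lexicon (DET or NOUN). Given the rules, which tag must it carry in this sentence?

NOUN

Candidates per position — 1:vradreern {VERB}; 2:thai {DET,ADJ}; 3:vradreern {VERB}; 4:dritia {DET,NOUN}; 5:poush {DET,NOUN}; 6:proudrin {DET,ADV}; 7:thai {DET,ADJ}; 8:vradreern {VERB}.
Position 2: tagging it DET would leave rule 1 unsatisfiable, so it must be ADJ.
Position 5: tagging it DET would leave rule 2 unsatisfiable, so it must be NOUN.
Position 6: tagging it DET would leave rule 2 unsatisfiable, so it must be ADV.
Position 7: tagging it DET would leave rule 1 unsatisfiable, so it must be ADJ.
Position 4: tagging it DET would leave rule 4 unsatisfiable, so it must be NOUN.
The only consistent sequence is: VERB ADJ VERB NOUN NOUN ADV ADJ VERB.
Check: rule 1 holds; rule 2 holds; rule 3 holds; rule 4 holds.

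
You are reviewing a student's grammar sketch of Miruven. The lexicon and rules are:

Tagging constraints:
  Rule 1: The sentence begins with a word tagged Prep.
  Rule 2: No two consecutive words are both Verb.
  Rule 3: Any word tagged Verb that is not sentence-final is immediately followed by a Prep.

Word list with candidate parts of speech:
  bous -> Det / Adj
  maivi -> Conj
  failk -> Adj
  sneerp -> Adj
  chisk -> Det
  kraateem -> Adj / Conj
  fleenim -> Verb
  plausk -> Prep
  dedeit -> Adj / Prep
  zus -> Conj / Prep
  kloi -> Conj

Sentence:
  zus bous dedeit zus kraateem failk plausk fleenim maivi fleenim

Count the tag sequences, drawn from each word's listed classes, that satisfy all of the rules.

0

Candidates per position — 1:zus {Conj,Prep}; 2:bous {Det,Adj}; 3:dedeit {Adj,Prep}; 4:zus {Conj,Prep}; 5:kraateem {Adj,Conj}; 6:failk {Adj}; 7:plausk {Prep}; 8:fleenim {Verb}; 9:maivi {Conj}; 10:fleenim {Verb}.
There are 32 candidate sequences in total.
Rule 3 cannot be satisfied by any choice of tags from the lexicon.
So there is no consistent tagging.
Count = 0.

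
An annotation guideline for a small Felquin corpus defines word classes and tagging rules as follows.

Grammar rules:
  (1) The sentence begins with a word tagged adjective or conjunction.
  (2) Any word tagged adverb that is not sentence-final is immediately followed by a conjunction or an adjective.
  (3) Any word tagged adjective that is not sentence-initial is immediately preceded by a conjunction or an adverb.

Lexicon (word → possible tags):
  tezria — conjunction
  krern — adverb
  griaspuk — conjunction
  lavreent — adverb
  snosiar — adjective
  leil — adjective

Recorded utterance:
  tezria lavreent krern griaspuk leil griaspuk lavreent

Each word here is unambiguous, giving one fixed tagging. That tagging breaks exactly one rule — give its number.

2

Fixed tagging: conjunction adverb adverb conjunction adjective conjunction adverb.
Checking each rule: R1 ok, R2 fails, R3 ok.
Only rule 2 fails.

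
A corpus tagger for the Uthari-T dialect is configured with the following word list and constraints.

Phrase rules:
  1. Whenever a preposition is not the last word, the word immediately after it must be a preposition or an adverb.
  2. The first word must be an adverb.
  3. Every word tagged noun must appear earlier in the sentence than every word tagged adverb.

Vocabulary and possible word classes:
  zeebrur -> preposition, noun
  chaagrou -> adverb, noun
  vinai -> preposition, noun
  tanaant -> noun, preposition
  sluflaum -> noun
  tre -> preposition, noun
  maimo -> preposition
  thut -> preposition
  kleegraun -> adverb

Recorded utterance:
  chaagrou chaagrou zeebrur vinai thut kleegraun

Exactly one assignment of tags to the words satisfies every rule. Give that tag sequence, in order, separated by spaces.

adverb adverb preposition preposition preposition adverb

Candidates per position — 1:chaagrou {adverb,noun}; 2:chaagrou {adverb,noun}; 3:zeebrur {preposition,noun}; 4:vinai {preposition,noun}; 5:thut {preposition}; 6:kleegraun {adverb}.
Position 1: noun is ruled out by rule 2; that leaves adverb.
Position 2: noun is ruled out by rule 3; that leaves adverb.
Position 3: noun is ruled out by rule 3; that leaves preposition.
Position 4: noun is ruled out by rule 1; that leaves preposition.
The unique satisfying tagging is: adverb adverb preposition preposition preposition adverb.
Rule-by-rule: rule 1 holds; rule 2 holds; rule 3 holds.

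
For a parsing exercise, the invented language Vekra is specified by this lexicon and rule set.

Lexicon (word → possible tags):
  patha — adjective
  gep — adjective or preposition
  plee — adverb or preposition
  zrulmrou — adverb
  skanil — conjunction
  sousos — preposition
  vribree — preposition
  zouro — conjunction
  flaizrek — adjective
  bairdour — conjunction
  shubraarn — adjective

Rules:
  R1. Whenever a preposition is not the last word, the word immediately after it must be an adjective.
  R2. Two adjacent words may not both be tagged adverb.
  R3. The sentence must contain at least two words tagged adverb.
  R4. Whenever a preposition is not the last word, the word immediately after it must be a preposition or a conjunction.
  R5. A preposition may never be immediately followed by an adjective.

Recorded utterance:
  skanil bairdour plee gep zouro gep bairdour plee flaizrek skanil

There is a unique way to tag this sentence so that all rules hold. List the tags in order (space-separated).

conjunction conjunction adverb adjective conjunction adjective conjunction adverb adjective conjunction

Candidates per position — 1:skanil {conjunction}; 2:bairdour {conjunction}; 3:plee {adverb,preposition}; 4:gep {adjective,preposition}; 5:zouro {conjunction}; 6:gep {adjective,preposition}; 7:bairdour {conjunction}; 8:plee {adverb,preposition}; 9:flaizrek {adjective}; 10:skanil {conjunction}.
Position 3: preposition is ruled out by rule 3; that leaves adverb.
Position 4: preposition is ruled out by rule 1; that leaves adjective.
Position 6: preposition is ruled out by rule 1; that leaves adjective.
Position 8: preposition is ruled out by rule 3; that leaves adverb.
The only consistent sequence is: conjunction conjunction adverb adjective conjunction adjective conjunction adverb adjective conjunction.
Check: rule 1 ok; rule 2 ok; rule 3 ok; rule 4 ok; rule 5 ok.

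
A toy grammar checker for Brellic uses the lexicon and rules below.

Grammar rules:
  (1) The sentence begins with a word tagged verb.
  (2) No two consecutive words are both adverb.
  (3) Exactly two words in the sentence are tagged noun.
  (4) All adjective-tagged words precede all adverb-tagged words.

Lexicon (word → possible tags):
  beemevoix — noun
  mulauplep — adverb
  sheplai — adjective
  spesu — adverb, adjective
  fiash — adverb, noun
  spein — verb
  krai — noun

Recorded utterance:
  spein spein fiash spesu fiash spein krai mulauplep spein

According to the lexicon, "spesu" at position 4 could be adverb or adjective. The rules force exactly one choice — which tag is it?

Candidates per position — 1:spein {verb}; 2:spein {verb}; 3:fiash {adverb,noun}; 4:spesu {adverb,adjective}; 5:fiash {adverb,noun}; 6:spein {verb}; 7:krai {noun}; 8:mulauplep {adverb}; 9:spein {verb}.
Position 4: the remaining choice is settled jointly with positions 3, 5 — only adjective at position 4 is part of a tagging that satisfies every rule.
The unique satisfying tagging is: verb verb noun adjective adverb verb noun adverb verb.
Rule-by-rule: rule 1 holds; rule 2 holds; rule 3 holds; rule 4 holds.

adjective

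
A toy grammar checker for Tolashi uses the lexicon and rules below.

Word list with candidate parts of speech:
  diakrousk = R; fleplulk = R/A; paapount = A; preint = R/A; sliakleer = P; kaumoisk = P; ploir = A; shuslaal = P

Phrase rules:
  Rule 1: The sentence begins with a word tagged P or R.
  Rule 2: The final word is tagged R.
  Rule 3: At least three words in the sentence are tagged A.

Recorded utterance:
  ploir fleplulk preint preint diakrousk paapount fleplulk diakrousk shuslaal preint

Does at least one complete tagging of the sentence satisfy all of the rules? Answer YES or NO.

Candidates per position — 1:ploir {A}; 2:fleplulk {R,A}; 3:preint {R,A}; 4:preint {R,A}; 5:diakrousk {R}; 6:paapount {A}; 7:fleplulk {R,A}; 8:diakrousk {R}; 9:shuslaal {P}; 10:preint {R,A}.
Rule 1 cannot be satisfied by any choice of tags from the lexicon.
So there is no consistent tagging.

NO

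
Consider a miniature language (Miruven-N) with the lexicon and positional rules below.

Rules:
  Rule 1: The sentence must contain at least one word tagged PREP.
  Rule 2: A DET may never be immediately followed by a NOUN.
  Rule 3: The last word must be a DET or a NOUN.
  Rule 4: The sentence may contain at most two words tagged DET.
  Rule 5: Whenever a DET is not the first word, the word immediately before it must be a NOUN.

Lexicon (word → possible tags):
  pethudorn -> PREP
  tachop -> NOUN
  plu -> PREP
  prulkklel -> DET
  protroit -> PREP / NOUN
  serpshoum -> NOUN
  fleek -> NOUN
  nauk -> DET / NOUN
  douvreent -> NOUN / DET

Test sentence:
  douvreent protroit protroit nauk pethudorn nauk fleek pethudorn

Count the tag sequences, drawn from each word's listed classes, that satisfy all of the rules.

0

Candidates per position — 1:douvreent {NOUN,DET}; 2:protroit {PREP,NOUN}; 3:protroit {PREP,NOUN}; 4:nauk {DET,NOUN}; 5:pethudorn {PREP}; 6:nauk {DET,NOUN}; 7:fleek {NOUN}; 8:pethudorn {PREP}.
There are 32 candidate sequences in total.
Rule 3 cannot be satisfied by any choice of tags from the lexicon.
So there is no consistent tagging.
Count = 0.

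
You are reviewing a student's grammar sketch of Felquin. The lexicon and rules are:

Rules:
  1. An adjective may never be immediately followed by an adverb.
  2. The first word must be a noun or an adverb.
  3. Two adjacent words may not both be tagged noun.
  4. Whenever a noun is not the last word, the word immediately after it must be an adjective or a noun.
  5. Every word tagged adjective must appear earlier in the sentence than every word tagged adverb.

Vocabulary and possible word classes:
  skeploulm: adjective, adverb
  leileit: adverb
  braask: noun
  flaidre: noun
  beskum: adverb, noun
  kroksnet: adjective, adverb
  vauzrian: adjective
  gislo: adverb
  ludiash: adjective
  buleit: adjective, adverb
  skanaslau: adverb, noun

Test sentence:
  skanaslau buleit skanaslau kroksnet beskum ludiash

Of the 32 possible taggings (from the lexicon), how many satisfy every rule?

Candidates per position — 1:skanaslau {adverb,noun}; 2:buleit {adjective,adverb}; 3:skanaslau {adverb,noun}; 4:kroksnet {adjective,adverb}; 5:beskum {adverb,noun}; 6:ludiash {adjective}.
There are 32 candidate sequences in total.
The sequences that satisfy every rule: noun adjective noun adjective noun adjective.
Count = 1.

1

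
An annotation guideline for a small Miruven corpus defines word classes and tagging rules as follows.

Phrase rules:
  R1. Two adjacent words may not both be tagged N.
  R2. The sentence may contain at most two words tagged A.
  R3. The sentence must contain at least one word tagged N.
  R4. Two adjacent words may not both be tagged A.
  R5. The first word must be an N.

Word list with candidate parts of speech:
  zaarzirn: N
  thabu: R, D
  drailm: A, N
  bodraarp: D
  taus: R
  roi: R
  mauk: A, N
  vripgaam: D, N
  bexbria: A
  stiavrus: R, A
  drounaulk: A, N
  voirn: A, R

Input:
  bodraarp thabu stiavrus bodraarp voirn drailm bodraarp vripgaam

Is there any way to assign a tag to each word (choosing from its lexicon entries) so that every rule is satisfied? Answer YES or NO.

NO

Candidates per position — 1:bodraarp {D}; 2:thabu {R,D}; 3:stiavrus {R,A}; 4:bodraarp {D}; 5:voirn {A,R}; 6:drailm {A,N}; 7:bodraarp {D}; 8:vripgaam {D,N}.
Rule 5 cannot be satisfied by any choice of tags from the lexicon.
So there is no consistent tagging.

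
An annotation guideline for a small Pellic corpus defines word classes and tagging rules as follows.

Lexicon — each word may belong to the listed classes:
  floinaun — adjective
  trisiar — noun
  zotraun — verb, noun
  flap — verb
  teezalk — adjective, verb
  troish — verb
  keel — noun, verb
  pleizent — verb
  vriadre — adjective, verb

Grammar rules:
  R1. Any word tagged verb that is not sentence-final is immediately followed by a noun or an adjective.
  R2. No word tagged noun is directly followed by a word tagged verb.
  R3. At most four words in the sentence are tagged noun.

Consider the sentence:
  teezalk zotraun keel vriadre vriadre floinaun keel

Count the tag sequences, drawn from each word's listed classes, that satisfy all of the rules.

Candidates per position — 1:teezalk {adjective,verb}; 2:zotraun {verb,noun}; 3:keel {noun,verb}; 4:vriadre {adjective,verb}; 5:vriadre {adjective,verb}; 6:floinaun {adjective}; 7:keel {noun,verb}.
There are 64 candidate sequences in total.
Checking each against the rules leaves 12 sequences.
Count = 12.

12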